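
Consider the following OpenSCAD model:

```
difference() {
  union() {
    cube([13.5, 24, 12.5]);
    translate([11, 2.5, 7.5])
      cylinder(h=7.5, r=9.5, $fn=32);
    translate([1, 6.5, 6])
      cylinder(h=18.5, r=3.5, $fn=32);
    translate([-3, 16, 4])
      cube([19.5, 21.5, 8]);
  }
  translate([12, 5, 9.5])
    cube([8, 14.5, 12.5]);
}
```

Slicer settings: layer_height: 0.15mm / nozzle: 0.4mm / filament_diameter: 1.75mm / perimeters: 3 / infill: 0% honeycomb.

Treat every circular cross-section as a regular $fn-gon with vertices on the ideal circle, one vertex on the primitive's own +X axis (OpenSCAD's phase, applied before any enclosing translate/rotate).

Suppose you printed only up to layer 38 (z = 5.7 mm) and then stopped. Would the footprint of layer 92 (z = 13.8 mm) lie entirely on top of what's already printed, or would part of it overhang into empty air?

part overhangs

Compare the two slices. At z = 5.7: the cube is present — its section is the full 13.5×24 rectangle (area 324.00 mm²); the cylinder at (11, 2.5) is absent (z outside [7.5, 15]); the cylinder at (1, 6.5) does not reach this height (z outside [6, 24.5]); the cube at (-3, 16) is present — its section is the full 19.5×21.5 rectangle (area 419.25 mm²); Combining (union): the regions partially overlap — summed areas 743.25 mm² minus the doubly-counted overlap 108.00 mm² gives 635.25 mm² — area = 635.25 mm²; the cube at (12, 5) is not intersected at this z (z outside [9.5, 22]); Taking the first minus the rest: none of the subtracted shapes is present at this height, so the result so far is unchanged — area = 635.25 mm². At z = 13.8: the cube is not intersected at this z (z outside [0, 12.5]); the r=9.5 cylinder at (11, 2.5) contributes a regular 32-gon of circumradius 9.5 (area = (32/2)·9.500²·sin(360°/32) = 281.71 mm²); the r=3.5 cylinder at (1, 6.5) gives a regular 32-gon of circumradius 3.5 (constant along its height) (area = (32/2)·3.500²·sin(360°/32) = 38.24 mm²); the cube at (-3, 16) is absent (z outside [4, 12]); Combining (union): the regions partially overlap — summed areas 319.95 mm² minus the doubly-counted overlap 9.17 mm² gives 310.78 mm² — area = 310.78 mm²; the cube at (12, 5) is present — its section is the full 8×14.5 rectangle (area 116.00 mm²); After the difference (first − rest): starting from that combined region (310.78 mm²), the 8×14.5 cube at (12, 5) partially overlaps it — only the 40.05 mm² overlap (of its 116.00 mm²) is removed, clipping the outline — area = 270.73 mm². Checking containment: at z = 13.8 the cross-section extends beyond the z = 5.7 cross-section by about 140.62 mm².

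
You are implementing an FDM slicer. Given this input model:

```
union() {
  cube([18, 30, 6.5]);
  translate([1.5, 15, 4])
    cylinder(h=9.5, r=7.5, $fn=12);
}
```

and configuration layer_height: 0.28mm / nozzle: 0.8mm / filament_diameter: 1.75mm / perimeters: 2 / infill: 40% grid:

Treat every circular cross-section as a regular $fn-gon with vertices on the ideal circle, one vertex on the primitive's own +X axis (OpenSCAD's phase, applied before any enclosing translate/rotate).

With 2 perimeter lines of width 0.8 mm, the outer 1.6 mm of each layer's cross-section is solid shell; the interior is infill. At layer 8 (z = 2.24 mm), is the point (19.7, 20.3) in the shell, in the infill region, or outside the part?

At z = 2.24 mm: the cube (footprint 18×30) is included at this height; the cylinder at (1.5, 15) is not intersected at this z (z outside [4, 13.5]); Merging all regions: only the 18×30 cube is present, so the union is just that shape — 1 connected region. Overall, the cross-section is a single solid region. The nearest boundary edge runs (18.00, 0.00)→(18.00, 30.00); distance from the point to it = 1.70 mm. The point is not inside any of the regions above, so it lies outside the cross-section (1.70 mm from the nearest boundary).

outside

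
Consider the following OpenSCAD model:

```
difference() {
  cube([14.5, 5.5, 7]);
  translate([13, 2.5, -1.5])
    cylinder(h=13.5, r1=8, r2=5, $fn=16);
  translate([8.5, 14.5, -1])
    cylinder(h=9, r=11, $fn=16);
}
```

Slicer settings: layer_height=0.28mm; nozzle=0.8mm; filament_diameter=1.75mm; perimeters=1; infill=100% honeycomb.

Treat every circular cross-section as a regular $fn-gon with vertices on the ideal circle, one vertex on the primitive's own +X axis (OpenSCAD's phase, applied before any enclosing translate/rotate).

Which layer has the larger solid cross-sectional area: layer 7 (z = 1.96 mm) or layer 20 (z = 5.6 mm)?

Layer 7 (z = 1.96): the 14.5×5.5 cube contributes its full rectangle (area 79.75 mm²); the cone at (13, 2.5): at t=0.256 of its height the radius interpolates to r₁+(r₂−r₁)t = 7.231, giving a regular 16-gon of that circumradius (area = (16/2)·7.231²·sin(360°/16) = 160.08 mm²); the cylinder at (8.5, 14.5): section is a regular 16-gon, circumradius r=11 (area = (16/2)·11.000²·sin(360°/16) = 370.44 mm²); After the difference (first − rest): starting from the 14.5×5.5 cube (79.75 mm²), the cone at (13, 2.5) partially overlaps it — only the 46.49 mm² overlap (of its 160.08 mm²) is removed, clipping the outline; the r=11 cylinder at (8.5, 14.5) partially overlaps it — only the 3.63 mm² overlap (of its 370.44 mm²) is removed, clipping the outline — area = 29.63 mm². So its area = 29.63 mm². Layer 20 (z = 5.6): the cube is present — its section is the full 14.5×5.5 rectangle (area 79.75 mm²); the cone at (13, 2.5) (r1=8→r2=5) has section circumradius 6.422 here — a regular 16-gon (area = (16/2)·6.422²·sin(360°/16) = 126.27 mm²); the cylinder at (8.5, 14.5): section is a regular 16-gon, circumradius r=11 (area = (16/2)·11.000²·sin(360°/16) = 370.44 mm²); After the difference (first − rest): starting from the 14.5×5.5 cube (79.75 mm²), the cone at (13, 2.5) partially overlaps it — only the 41.99 mm² overlap (of its 126.27 mm²) is removed, clipping the outline; the r=11 cylinder at (8.5, 14.5) partially overlaps it — only the 4.97 mm² overlap (of its 370.44 mm²) is removed, clipping the outline — area = 32.79 mm². So its area = 32.79 mm². Layer 20 is larger (32.79 vs 29.63 mm²).

layer 20 (z = 5.6 mm)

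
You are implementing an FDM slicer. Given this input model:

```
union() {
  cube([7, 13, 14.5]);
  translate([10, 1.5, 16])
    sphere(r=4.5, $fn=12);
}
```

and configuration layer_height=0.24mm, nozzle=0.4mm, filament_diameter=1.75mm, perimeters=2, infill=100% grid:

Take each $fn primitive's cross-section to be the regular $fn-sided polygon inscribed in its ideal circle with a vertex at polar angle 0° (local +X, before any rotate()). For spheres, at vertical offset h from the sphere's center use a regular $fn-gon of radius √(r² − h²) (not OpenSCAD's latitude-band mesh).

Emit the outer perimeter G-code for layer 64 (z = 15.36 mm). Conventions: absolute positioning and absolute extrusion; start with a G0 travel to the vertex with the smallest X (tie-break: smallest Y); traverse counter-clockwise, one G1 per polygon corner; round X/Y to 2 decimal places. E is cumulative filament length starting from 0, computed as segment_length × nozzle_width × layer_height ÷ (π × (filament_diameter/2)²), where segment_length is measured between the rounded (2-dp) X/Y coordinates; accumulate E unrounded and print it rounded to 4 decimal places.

G0 X5.55 Y1.50 Z15.36
G1 X6.14 Y-0.73 E0.0921
G1 X7.77 Y-2.36 E0.1841
G1 X10.00 Y-2.95 E0.2761
G1 X12.23 Y-2.36 E0.3682
G1 X13.86 Y-0.73 E0.4602
G1 X14.45 Y1.50 E0.5523
G1 X13.86 Y3.73 E0.6443
G1 X12.23 Y5.36 E0.7363
G1 X10.00 Y5.95 E0.8284
G1 X7.77 Y5.36 E0.9205
G1 X6.14 Y3.73 E1.0125
G1 X5.55 Y1.50 E1.1045

At z = 15.36 mm: the cube is absent (z outside [0, 14.5]); the sphere at (10, 1.5): section is a regular 12-gon, circumradius = √(r²−h²) = √(4.5²−0.64²) = 4.454; Taking the union: only the r=4.5 sphere at (10, 1.5) is present, so the union is just that shape — 1 connected region. The outline is a single polygon with 12 vertices. Extrusion per mm of travel: 0.4 × 0.24 / (π × 0.875²) = 0.039912. Accumulating E over each segment gives final E = 1.1045.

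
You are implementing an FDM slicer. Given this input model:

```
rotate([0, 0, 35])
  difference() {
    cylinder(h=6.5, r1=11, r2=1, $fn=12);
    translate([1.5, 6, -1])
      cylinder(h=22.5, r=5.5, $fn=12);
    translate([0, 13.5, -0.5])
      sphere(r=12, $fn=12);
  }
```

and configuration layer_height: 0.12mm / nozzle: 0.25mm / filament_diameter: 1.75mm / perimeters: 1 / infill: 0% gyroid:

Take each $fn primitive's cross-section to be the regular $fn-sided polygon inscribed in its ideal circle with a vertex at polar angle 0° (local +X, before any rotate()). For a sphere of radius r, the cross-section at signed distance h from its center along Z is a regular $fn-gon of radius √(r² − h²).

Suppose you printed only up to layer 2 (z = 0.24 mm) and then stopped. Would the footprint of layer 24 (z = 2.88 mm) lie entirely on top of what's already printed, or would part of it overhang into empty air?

part overhangs

Compare the two slices. At z = 0.24: the cone contributes a regular 12-gon of circumradius 10.631 (interpolated between r1=11 and r2=1 at t=0.037) (area = (12/2)·10.631²·sin(360°/12) = 339.04 mm²); the r=5.5 cylinder at (1.5, 6) contributes a regular 12-gon of circumradius 5.5 (area = (12/2)·5.500²·sin(360°/12) = 90.75 mm²); the r=12 sphere at (0, 13.5) contributes a regular 12-gon of circumradius √(12²−0.74²) = 11.977 (area = (12/2)·11.977²·sin(360°/12) = 430.36 mm²); After the difference (first − rest): starting from the cone (339.04 mm²), the r=5.5 cylinder at (1.5, 6) partially overlaps it — only the 83.77 mm² overlap (of its 90.75 mm²) is removed, clipping the outline; the r=12 sphere at (0, 13.5) partially overlaps it — only the 28.29 mm² overlap (of its 430.36 mm²) is removed, clipping the outline — area = 226.98 mm²; (rotated 35° about Z; rotation is an isometry so areas/perimeters/island counts are preserved). At z = 2.88: the cone (r1=11→r2=1) has section circumradius 6.569 here — a regular 12-gon (area = (12/2)·6.569²·sin(360°/12) = 129.46 mm²); the cylinder at (1.5, 6): section is a regular 12-gon, circumradius r=5.5 (area = (12/2)·5.500²·sin(360°/12) = 90.75 mm²); the r=12 sphere at (0, 13.5) slices to a regular 12-gon of circumradius 11.514 (√(r²−h²) with h=3.38 from center) (area = (12/2)·11.514²·sin(360°/12) = 397.73 mm²); Taking the first minus the rest: starting from the cone (129.46 mm²), the r=5.5 cylinder at (1.5, 6) partially overlaps it — only the 39.50 mm² overlap (of its 90.75 mm²) is removed, clipping the outline; the r=12 sphere at (0, 13.5) partially overlaps it — only the 2.67 mm² overlap (of its 397.73 mm²) is removed, clipping the outline — area = 87.30 mm²; (whole slice rotated 35° about Z — lengths, areas and connectivity unchanged). Checking containment: at z = 2.88 the cross-section extends beyond the z = 0.24 cross-section by about 1.50 mm².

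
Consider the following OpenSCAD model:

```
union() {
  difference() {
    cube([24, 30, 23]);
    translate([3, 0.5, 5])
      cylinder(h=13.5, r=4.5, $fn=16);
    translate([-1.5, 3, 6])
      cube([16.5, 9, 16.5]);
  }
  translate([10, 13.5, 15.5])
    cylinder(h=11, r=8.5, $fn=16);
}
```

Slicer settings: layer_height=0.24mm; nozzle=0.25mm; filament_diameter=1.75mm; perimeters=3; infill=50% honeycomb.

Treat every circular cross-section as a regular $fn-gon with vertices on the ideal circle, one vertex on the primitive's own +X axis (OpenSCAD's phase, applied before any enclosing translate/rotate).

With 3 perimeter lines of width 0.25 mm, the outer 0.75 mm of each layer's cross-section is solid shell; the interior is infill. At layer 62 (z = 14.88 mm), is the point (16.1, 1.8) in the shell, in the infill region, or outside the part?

infill

At z = 14.88 mm: the cube (footprint 24×30) is included at this height; the cylinder at (3, 0.5): section is a regular 16-gon, circumradius r=4.5; the 16.5×9 cube at (-1.5, 3) contributes its full rectangle; Taking the first minus the rest: starting from the 24×30 cube, the r=4.5 cylinder at (3, 0.5) partially overlaps it — only the 31.45 mm² overlap (of its 61.99 mm²) is removed, clipping the outline; the 16.5×9 cube at (-1.5, 3) partially overlaps it — only the 125.27 mm² overlap (of its 148.50 mm²) is removed, clipping the outline — 1 connected region; the cylinder at (10, 13.5) does not reach this height (z outside [15.5, 26.5]); Combining (union): only the result so far is present, so the union is just that shape — 1 connected region. Overall, the cross-section is a single solid region. The nearest boundary edge runs (6.64, 3.00)→(15.00, 3.00); distance from the point to it = 1.63 mm. The point is inside the cross-section and 1.63 mm from the nearest boundary — more than the 0.75 mm shell width (3 × 0.25), so it's in the infill interior.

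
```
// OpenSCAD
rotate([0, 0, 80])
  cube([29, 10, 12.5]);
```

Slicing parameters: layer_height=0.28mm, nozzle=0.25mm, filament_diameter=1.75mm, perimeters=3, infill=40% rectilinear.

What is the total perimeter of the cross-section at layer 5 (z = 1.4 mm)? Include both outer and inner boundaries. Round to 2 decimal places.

78.00 mm

At z = 1.4 mm: the cube (footprint 29×10) is included at this height (perimeter 78.00 mm); (rotated 80° about Z; rotation is an isometry so areas/perimeters/island counts are preserved). Overall, the cross-section is a single solid region. Total boundary length (outer) = 78.00 mm.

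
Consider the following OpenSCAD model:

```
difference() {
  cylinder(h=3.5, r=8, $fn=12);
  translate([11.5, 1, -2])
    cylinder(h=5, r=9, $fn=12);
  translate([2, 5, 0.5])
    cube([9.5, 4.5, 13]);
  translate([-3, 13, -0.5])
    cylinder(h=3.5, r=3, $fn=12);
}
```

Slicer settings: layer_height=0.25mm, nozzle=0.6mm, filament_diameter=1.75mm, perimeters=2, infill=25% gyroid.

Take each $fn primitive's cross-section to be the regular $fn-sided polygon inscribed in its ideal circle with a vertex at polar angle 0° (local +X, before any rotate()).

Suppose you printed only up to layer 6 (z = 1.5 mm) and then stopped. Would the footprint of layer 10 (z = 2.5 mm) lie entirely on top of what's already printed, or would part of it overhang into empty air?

Compare the two slices. At z = 1.5: the r=8 cylinder gives a regular 12-gon of circumradius 8 (constant along its height) (area = (12/2)·8.000²·sin(360°/12) = 192.00 mm²); the cylinder at (11.5, 1): section is a regular 12-gon, circumradius r=9 (area = (12/2)·9.000²·sin(360°/12) = 243.00 mm²); the cube at (2, 5) is present — its section is the full 9.5×4.5 rectangle (area 42.75 mm²); the cylinder at (-3, 13): section is a regular 12-gon, circumradius r=3 (area = (12/2)·3.000²·sin(360°/12) = 27.00 mm²); After the difference (first − rest): starting from the r=8 cylinder (192.00 mm²), the r=9 cylinder at (11.5, 1) partially overlaps it — only the 41.67 mm² overlap (of its 243.00 mm²) is removed, clipping the outline; the 9.5×4.5 cube at (2, 5) partially overlaps it — only the 4.49 mm² overlap (of its 42.75 mm²) is removed, clipping the outline; the r=3 cylinder at (-3, 13) misses the remaining region (no effect) — area = 145.84 mm². At z = 2.5: the cylinder: section is a regular 12-gon, circumradius r=8 (area = (12/2)·8.000²·sin(360°/12) = 192.00 mm²); the r=9 cylinder at (11.5, 1) gives a regular 12-gon of circumradius 9 (constant along its height) (area = (12/2)·9.000²·sin(360°/12) = 243.00 mm²); the cube at (2, 5) is present — its section is the full 9.5×4.5 rectangle (area 42.75 mm²); the r=3 cylinder at (-3, 13) gives a regular 12-gon of circumradius 3 (constant along its height) (area = (12/2)·3.000²·sin(360°/12) = 27.00 mm²); Subtracting the remaining from the first: starting from the r=8 cylinder (192.00 mm²), the r=9 cylinder at (11.5, 1) partially overlaps it — only the 41.67 mm² overlap (of its 243.00 mm²) is removed, clipping the outline; the 9.5×4.5 cube at (2, 5) partially overlaps it — only the 4.49 mm² overlap (of its 42.75 mm²) is removed, clipping the outline; the r=3 cylinder at (-3, 13) misses the remaining region (no effect) — area = 145.84 mm². Checking containment: the cross-section at z = 2.5 is a subset of the cross-section at z = 1.5.

entirely on top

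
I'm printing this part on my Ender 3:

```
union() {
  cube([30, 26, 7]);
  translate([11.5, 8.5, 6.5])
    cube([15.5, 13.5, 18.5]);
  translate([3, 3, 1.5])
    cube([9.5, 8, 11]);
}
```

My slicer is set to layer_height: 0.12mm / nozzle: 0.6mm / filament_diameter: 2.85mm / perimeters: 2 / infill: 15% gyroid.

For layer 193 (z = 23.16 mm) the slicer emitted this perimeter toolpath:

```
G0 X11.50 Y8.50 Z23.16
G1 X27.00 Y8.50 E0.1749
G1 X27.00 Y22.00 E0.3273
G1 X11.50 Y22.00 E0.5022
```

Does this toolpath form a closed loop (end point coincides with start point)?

no

Start point (G0): (11.50, 8.50). End point (last G1): the path does not return to the start — open.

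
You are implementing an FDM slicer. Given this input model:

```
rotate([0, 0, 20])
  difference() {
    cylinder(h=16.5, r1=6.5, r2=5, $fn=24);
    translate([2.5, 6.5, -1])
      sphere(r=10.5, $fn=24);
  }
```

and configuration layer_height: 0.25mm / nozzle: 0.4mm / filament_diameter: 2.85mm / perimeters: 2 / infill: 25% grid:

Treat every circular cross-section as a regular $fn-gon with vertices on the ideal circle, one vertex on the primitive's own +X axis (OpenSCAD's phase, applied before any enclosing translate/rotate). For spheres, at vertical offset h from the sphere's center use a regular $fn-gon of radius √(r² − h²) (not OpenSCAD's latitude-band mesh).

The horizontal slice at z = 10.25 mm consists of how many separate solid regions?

1

At z = 10.25 mm: the cone: at t=0.621 of its height the radius interpolates to r₁+(r₂−r₁)t = 5.568, giving a regular 24-gon of that circumradius; the sphere at (2.5, 6.5) is absent (|z−center|=11.250 > r=10.5); Taking the first minus the rest: none of the subtracted shapes is present at this height, so the cone is unchanged — 1 connected region; (whole slice rotated 20° about Z — lengths, areas and connectivity unchanged). The result has 1 disconnected region.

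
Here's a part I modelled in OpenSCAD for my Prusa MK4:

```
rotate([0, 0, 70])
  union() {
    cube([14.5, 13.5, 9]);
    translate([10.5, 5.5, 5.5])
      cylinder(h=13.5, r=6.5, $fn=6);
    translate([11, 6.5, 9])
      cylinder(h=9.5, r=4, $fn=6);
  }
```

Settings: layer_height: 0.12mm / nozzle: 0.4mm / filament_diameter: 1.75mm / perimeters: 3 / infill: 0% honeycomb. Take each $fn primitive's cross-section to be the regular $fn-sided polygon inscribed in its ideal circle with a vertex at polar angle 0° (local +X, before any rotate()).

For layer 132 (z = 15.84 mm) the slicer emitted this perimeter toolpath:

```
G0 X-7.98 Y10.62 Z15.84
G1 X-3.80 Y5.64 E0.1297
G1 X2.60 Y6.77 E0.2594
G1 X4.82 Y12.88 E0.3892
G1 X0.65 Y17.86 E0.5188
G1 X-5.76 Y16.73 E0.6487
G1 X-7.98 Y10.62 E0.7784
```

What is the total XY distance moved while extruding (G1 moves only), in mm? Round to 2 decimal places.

39.01 mm

Sum the Euclidean lengths of each G1 segment: total = 39.01 mm.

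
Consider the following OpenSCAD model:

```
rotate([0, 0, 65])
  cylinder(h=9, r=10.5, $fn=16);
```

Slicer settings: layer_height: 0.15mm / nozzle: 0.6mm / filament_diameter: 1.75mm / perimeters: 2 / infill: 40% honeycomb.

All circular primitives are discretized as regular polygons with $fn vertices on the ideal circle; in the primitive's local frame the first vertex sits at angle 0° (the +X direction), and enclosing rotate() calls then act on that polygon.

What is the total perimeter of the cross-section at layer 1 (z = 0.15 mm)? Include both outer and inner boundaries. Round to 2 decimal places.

65.55 mm

At z = 0.15 mm: the cylinder: section is a regular 16-gon, circumradius r=10.5 (perimeter = 2·16·10.500·sin(180°/16) = 65.55 mm); (whole slice rotated 65° about Z — lengths, areas and connectivity unchanged). Overall, the cross-section is a single solid region. Total boundary length (outer) = 65.55 mm.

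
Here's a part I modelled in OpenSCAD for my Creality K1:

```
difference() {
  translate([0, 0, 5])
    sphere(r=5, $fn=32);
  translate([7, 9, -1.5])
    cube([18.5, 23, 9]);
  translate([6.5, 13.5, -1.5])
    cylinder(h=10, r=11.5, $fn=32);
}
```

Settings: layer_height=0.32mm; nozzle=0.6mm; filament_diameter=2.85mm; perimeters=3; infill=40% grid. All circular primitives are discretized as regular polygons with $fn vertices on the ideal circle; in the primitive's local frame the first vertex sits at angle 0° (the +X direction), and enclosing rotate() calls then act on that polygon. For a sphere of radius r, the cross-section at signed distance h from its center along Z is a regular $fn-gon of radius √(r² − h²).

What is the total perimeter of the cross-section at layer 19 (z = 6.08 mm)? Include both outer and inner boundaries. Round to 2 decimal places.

30.26 mm

At z = 6.08 mm: the r=5 sphere slices to a regular 32-gon of circumradius 4.882 (√(r²−h²) with h=1.08 from center) (perimeter = 2·32·4.882·sin(180°/32) = 30.63 mm); the 18.5×23 cube at (7, 9) contributes its full rectangle (perimeter 83.00 mm); the cylinder at (6.5, 13.5): section is a regular 32-gon, circumradius r=11.5 (perimeter = 2·32·11.500·sin(180°/32) = 72.14 mm); Subtracting the remaining from the first: starting from the r=5 sphere, the 18.5×23 cube at (7, 9) misses the remaining region (no effect); the r=11.5 cylinder at (6.5, 13.5) partially overlaps it — only the 5.32 mm² overlap (of its 412.81 mm²) is removed, clipping the outline — boundary = 30.26 mm. Overall, the cross-section is a single solid region. Total boundary length (outer) = 30.26 mm.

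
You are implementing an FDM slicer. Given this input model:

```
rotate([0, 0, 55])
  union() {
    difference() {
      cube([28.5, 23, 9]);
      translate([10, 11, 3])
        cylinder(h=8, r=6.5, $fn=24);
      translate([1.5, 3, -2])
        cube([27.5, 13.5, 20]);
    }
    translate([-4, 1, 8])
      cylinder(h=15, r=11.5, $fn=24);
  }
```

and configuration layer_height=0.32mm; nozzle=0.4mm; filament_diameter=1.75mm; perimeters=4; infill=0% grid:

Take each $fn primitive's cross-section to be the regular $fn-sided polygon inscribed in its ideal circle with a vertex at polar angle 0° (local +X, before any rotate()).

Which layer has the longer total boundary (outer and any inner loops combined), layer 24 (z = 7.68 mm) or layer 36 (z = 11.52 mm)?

Layer 24 (z = 7.68): the 28.5×23 cube contributes its full rectangle (perimeter 103.00 mm); the r=6.5 cylinder at (10, 11) gives a regular 24-gon of circumradius 6.5 (constant along its height) (perimeter = 2·24·6.500·sin(180°/24) = 40.72 mm); the 27.5×13.5 cube at (1.5, 3) contributes its full rectangle (perimeter 82.00 mm); Taking the first minus the rest: starting from the 28.5×23 cube, the r=6.5 cylinder at (10, 11) lies wholly inside it (removes its full 131.22 mm² and its 40.72 mm outline becomes a hole wall); the 27.5×13.5 cube at (1.5, 3) partially overlaps it — only the 237.72 mm² overlap (of its 371.25 mm²) is removed, clipping the outline — boundary = 157.38 mm; the cylinder at (-4, 1) does not reach this height (z outside [8, 23]); Taking the union: only that combined region is present, so the union is just that shape — boundary = 157.38 mm; (rotated 55° about Z; rotation is an isometry so areas/perimeters/island counts are preserved). So its perimeter = 157.38 mm. Layer 36 (z = 11.52): the cube is absent (z outside [0, 9]); the cylinder at (10, 11) does not reach this height (z outside [3, 11]); the cube at (1.5, 3) (footprint 27.5×13.5) is included at this height (perimeter 82.00 mm); After the difference (first − rest): the first operand is absent here, so nothing remains; the cylinder at (-4, 1): section is a regular 24-gon, circumradius r=11.5 (perimeter = 2·24·11.500·sin(180°/24) = 72.05 mm); Taking the union: only the r=11.5 cylinder at (-4, 1) is present, so the union is just that shape — boundary = 72.05 mm; (whole slice rotated 55° about Z — lengths, areas and connectivity unchanged). So its perimeter = 72.05 mm. Layer 24 is larger (157.38 vs 72.05 mm).

layer 24 (z = 7.68 mm)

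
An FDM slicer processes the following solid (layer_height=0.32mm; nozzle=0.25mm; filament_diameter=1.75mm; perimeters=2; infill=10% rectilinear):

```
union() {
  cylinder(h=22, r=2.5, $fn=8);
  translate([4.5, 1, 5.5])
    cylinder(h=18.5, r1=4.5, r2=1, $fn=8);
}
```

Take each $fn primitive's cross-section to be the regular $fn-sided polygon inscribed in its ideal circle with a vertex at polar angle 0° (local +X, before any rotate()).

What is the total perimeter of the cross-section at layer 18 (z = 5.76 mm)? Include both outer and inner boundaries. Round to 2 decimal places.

32.33 mm

At z = 5.76 mm: the r=2.5 cylinder contributes a regular 8-gon of circumradius 2.5 (perimeter = 2·8·2.500·sin(180°/8) = 15.31 mm); the cone at (4.5, 1): at t=0.014 of its height the radius interpolates to r₁+(r₂−r₁)t = 4.451, giving a regular 8-gon of that circumradius (perimeter = 2·8·4.451·sin(180°/8) = 27.25 mm); Combining (union): the regions partially overlap (shared area 6.07 mm²), so the edge portions inside another operand are dropped and the merged outline is re-measured after clipping — boundary = 32.33 mm. Overall, the cross-section is a single solid region. Total boundary length (outer) = 32.33 mm.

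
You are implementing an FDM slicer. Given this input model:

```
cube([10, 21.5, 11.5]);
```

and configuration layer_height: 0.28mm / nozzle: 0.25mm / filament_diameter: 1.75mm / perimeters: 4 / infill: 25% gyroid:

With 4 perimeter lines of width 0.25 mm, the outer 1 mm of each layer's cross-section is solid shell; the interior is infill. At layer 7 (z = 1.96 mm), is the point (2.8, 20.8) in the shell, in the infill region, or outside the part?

shell

At z = 1.96 mm: the cube (footprint 10×21.5) is included at this height. Overall, the cross-section is a single solid region. The nearest boundary edge runs (10.00, 21.50)→(0.00, 21.50); distance from the point to it = 0.70 mm. The point is inside the cross-section, 0.70 mm from the nearest boundary — within the 1 mm shell band (4 × 0.25).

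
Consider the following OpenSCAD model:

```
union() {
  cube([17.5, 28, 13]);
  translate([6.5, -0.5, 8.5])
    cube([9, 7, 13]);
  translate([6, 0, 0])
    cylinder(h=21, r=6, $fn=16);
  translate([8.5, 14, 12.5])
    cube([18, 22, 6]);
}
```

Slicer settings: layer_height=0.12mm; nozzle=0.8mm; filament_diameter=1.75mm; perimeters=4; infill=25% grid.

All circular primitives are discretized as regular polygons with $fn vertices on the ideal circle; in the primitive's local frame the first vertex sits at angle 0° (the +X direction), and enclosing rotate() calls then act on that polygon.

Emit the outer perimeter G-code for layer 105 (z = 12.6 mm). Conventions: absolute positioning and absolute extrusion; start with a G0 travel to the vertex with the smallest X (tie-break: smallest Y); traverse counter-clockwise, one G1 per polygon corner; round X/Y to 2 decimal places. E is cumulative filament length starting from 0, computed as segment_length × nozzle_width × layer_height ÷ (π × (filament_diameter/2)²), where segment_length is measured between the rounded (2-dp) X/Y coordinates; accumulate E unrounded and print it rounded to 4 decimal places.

G0 X0.00 Y0.00 Z12.60
G1 X0.46 Y-2.30 E0.0936
G1 X1.76 Y-4.24 E0.1868
G1 X3.70 Y-5.54 E0.2800
G1 X6.00 Y-6.00 E0.3736
G1 X8.30 Y-5.54 E0.4673
G1 X10.24 Y-4.24 E0.5605
G1 X11.54 Y-2.30 E0.6537
G1 X11.90 Y-0.50 E0.7269
G1 X15.50 Y-0.50 E0.8706
G1 X15.50 Y0.00 E0.8906
G1 X17.50 Y0.00 E0.9704
G1 X17.50 Y14.00 E1.5292
G1 X26.50 Y14.00 E1.8884
G1 X26.50 Y36.00 E2.7665
G1 X8.50 Y36.00 E3.4849
G1 X8.50 Y28.00 E3.8042
G1 X0.00 Y28.00 E4.1434
G1 X0.00 Y0.00 E5.2610

At z = 12.6 mm: the 17.5×28 cube contributes its full rectangle; the cube at (6.5, -0.5) (footprint 9×7) is included at this height; the cylinder at (6, 0): section is a regular 16-gon, circumradius r=6; the cube at (8.5, 14) is present — its section is the full 18×22 rectangle; Taking the union: the regions partially overlap (shared area 242.33 mm²), so overlapping operands fuse into one piece — 1 connected region. The outline is a single polygon with 18 vertices. Extrusion per mm of travel: 0.8 × 0.12 / (π × 0.875²) = 0.039912. Accumulating E over each segment gives final E = 5.2610.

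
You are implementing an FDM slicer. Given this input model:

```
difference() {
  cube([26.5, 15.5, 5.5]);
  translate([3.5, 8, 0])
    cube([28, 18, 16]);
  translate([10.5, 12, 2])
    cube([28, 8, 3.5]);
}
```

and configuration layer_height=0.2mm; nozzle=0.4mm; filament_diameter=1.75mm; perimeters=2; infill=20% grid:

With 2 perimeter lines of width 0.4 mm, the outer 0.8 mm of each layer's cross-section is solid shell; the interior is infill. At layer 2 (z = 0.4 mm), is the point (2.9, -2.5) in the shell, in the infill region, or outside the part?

At z = 0.4 mm: the cube is present — its section is the full 26.5×15.5 rectangle; the cube at (3.5, 8) (footprint 28×18) is included at this height; the cube at (10.5, 12) is absent (z outside [2, 5.5]); After the difference (first − rest): starting from the 26.5×15.5 cube, the 28×18 cube at (3.5, 8) partially overlaps it — only the 172.50 mm² overlap (of its 504.00 mm²) is removed, clipping the outline — 1 connected region. Overall, the cross-section is a single solid region. The nearest boundary edge runs (26.50, 0.00)→(0.00, 0.00); distance from the point to it = 2.50 mm. The point is not inside any of the regions above, so it lies outside the cross-section (2.50 mm from the nearest boundary).

outside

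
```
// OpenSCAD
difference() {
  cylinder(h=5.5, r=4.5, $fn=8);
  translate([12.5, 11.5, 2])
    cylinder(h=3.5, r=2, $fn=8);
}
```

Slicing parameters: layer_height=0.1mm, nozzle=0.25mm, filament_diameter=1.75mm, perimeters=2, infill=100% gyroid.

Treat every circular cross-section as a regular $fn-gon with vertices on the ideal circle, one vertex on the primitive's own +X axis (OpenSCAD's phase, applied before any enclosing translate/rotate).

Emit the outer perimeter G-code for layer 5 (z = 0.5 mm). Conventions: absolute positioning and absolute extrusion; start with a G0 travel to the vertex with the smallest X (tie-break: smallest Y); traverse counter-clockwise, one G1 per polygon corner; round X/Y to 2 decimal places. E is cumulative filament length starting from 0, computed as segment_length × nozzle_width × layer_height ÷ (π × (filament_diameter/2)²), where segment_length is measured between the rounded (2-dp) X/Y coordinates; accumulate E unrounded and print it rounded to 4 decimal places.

G0 X-4.50 Y0.00 Z0.50
G1 X-3.18 Y-3.18 E0.0358
G1 X0.00 Y-4.50 E0.0716
G1 X3.18 Y-3.18 E0.1074
G1 X4.50 Y0.00 E0.1431
G1 X3.18 Y3.18 E0.1789
G1 X0.00 Y4.50 E0.2147
G1 X-3.18 Y3.18 E0.2505
G1 X-4.50 Y0.00 E0.2863

At z = 0.5 mm: the r=4.5 cylinder contributes a regular 8-gon of circumradius 4.5; the cylinder at (12.5, 11.5) does not reach this height (z outside [2, 5.5]); Taking the first minus the rest: none of the subtracted shapes is present at this height, so the r=4.5 cylinder is unchanged — 1 connected region. The outline is a single polygon with 8 vertices. Extrusion per mm of travel: 0.25 × 0.1 / (π × 0.875²) = 0.010394. Accumulating E over each segment gives final E = 0.2863.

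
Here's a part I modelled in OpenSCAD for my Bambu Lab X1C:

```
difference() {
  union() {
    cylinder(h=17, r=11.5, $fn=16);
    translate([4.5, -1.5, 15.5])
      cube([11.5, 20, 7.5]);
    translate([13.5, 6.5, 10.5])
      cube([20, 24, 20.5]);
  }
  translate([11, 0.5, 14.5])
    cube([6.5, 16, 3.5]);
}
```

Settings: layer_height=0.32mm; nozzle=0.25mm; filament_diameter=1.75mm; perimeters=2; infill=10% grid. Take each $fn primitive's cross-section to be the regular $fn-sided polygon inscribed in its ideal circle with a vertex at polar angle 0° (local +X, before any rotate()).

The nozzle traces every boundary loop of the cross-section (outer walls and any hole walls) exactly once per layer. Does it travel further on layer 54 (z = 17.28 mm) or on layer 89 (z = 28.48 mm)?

Layer 54 (z = 17.28): the cylinder is absent (z outside [0, 17]); the cube at (4.5, -1.5) is present — its section is the full 11.5×20 rectangle (perimeter 63.00 mm); the cube at (13.5, 6.5) (footprint 20×24) is included at this height (perimeter 88.00 mm); Merging all regions: the regions partially overlap (shared area 30.00 mm²), so the edge portions inside another operand are dropped and the merged outline is re-measured after clipping — boundary = 122.00 mm; the 6.5×16 cube at (11, 0.5) contributes its full rectangle (perimeter 45.00 mm); Subtracting the remaining from the first: starting from the result so far, the 6.5×16 cube at (11, 0.5) partially overlaps it — only the 95.00 mm² overlap (of its 104.00 mm²) is removed, clipping the outline — boundary = 152.00 mm. So its perimeter = 152.00 mm. Layer 89 (z = 28.48): the cylinder is not intersected at this z (z outside [0, 17]); the cube at (4.5, -1.5) is not intersected at this z (z outside [15.5, 23]); the 20×24 cube at (13.5, 6.5) contributes its full rectangle (perimeter 88.00 mm); Merging all regions: only the 20×24 cube at (13.5, 6.5) is present, so the union is just that shape — boundary = 88.00 mm; the cube at (11, 0.5) does not reach this height (z outside [14.5, 18]); After the difference (first − rest): none of the subtracted shapes is present at this height, so the result so far is unchanged — boundary = 88.00 mm. So its perimeter = 88.00 mm. Layer 54 is larger (152.00 vs 88.00 mm).

layer 54 (z = 17.28 mm)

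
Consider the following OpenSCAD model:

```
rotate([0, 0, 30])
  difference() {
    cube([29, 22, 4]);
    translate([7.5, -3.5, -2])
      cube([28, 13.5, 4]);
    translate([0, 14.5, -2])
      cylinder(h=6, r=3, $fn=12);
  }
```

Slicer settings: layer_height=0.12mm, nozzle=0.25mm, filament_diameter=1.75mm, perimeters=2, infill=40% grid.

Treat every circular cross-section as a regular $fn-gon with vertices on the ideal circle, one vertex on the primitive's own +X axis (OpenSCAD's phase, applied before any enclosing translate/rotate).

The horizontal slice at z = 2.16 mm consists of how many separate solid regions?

At z = 2.16 mm: the cube is present — its section is the full 29×22 rectangle; the cube at (7.5, -3.5) does not reach this height (z outside [-2, 2]); the r=3 cylinder at (0, 14.5) contributes a regular 12-gon of circumradius 3; After the difference (first − rest): starting from the 29×22 cube, the r=3 cylinder at (0, 14.5) partially overlaps it — only the 13.50 mm² overlap (of its 27.00 mm²) is removed, clipping the outline — 1 connected region; (whole slice rotated 30° about Z — lengths, areas and connectivity unchanged). The result has 1 disconnected region.

1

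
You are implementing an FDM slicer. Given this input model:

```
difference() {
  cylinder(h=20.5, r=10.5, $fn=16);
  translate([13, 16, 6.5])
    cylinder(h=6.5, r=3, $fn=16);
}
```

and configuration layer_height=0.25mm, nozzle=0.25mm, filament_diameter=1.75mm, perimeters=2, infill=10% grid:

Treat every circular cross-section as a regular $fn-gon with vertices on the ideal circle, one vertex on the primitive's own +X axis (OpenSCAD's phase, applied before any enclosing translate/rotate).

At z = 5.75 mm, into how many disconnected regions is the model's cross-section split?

At z = 5.75 mm: the r=10.5 cylinder contributes a regular 16-gon of circumradius 10.5; the cylinder at (13, 16) does not reach this height (z outside [6.5, 13]); After the difference (first − rest): none of the subtracted shapes is present at this height, so the r=10.5 cylinder is unchanged — 1 connected region. The result has 1 disconnected region.

1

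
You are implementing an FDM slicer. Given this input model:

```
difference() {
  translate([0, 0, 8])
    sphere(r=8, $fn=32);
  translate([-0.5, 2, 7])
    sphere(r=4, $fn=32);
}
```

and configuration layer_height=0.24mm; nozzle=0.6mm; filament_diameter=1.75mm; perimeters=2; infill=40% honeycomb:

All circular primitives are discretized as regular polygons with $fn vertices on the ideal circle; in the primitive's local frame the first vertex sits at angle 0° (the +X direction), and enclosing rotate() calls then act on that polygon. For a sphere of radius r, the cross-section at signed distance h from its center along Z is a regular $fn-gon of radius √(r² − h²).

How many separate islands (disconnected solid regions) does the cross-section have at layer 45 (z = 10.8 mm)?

1

At z = 10.8 mm: the sphere: section is a regular 32-gon, circumradius = √(r²−h²) = √(8²−2.8²) = 7.494; the r=4 sphere at (-0.5, 2) slices to a regular 32-gon of circumradius 1.249 (√(r²−h²) with h=3.8 from center); Subtracting the remaining from the first: starting from the r=8 sphere, the r=4 sphere at (-0.5, 2) lies wholly inside it (removes its full 4.87 mm² and its 7.84 mm outline becomes a hole wall) — 1 connected region with 1 hole. Overall, the cross-section is one region with 1 hole. Island count = 1.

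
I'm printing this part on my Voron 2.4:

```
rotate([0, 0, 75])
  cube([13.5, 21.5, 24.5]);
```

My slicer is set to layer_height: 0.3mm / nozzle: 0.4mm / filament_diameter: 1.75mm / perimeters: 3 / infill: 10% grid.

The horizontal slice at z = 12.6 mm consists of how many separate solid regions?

At z = 12.6 mm: the cube (footprint 13.5×21.5) is included at this height; (whole slice rotated 75° about Z — lengths, areas and connectivity unchanged). The result has 1 disconnected region.

1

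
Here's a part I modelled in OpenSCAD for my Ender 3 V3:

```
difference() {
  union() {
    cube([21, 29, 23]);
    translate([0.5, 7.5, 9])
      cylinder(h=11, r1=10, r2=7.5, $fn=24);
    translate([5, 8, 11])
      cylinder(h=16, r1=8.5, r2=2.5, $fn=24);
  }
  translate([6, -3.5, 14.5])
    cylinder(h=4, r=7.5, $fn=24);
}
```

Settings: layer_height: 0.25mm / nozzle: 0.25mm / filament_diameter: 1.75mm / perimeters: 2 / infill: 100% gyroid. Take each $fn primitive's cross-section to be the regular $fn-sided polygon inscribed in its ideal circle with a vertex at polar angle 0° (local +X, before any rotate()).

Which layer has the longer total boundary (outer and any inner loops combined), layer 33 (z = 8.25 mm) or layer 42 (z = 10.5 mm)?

layer 42 (z = 10.5 mm)

Layer 33 (z = 8.25): the cube (footprint 21×29) is included at this height (perimeter 100.00 mm); the cone at (0.5, 7.5) is not intersected at this z (z outside [9, 20]); the cone at (5, 8) is not intersected at this z (z outside [11, 27]); Taking the union: only the 21×29 cube is present, so the union is just that shape — boundary = 100.00 mm; the cylinder at (6, -3.5) does not reach this height (z outside [14.5, 18.5]); Taking the first minus the rest: none of the subtracted shapes is present at this height, so the result so far is unchanged — boundary = 100.00 mm. So its perimeter = 100.00 mm. Layer 42 (z = 10.5): the cube (footprint 21×29) is included at this height (perimeter 100.00 mm); the cone at (0.5, 7.5) contributes a regular 24-gon of circumradius 9.659 (interpolated between r1=10 and r2=7.5 at t=0.136) (perimeter = 2·24·9.659·sin(180°/24) = 60.52 mm); the cone at (5, 8) does not reach this height (z outside [11, 27]); Taking the union: the regions partially overlap (shared area 144.83 mm²), so the edge portions inside another operand are dropped and the merged outline is re-measured after clipping — boundary = 112.67 mm; the cylinder at (6, -3.5) is absent (z outside [14.5, 18.5]); After the difference (first − rest): none of the subtracted shapes is present at this height, so the result so far is unchanged — boundary = 112.67 mm. So its perimeter = 112.67 mm. Layer 42 is larger (112.67 vs 100.00 mm).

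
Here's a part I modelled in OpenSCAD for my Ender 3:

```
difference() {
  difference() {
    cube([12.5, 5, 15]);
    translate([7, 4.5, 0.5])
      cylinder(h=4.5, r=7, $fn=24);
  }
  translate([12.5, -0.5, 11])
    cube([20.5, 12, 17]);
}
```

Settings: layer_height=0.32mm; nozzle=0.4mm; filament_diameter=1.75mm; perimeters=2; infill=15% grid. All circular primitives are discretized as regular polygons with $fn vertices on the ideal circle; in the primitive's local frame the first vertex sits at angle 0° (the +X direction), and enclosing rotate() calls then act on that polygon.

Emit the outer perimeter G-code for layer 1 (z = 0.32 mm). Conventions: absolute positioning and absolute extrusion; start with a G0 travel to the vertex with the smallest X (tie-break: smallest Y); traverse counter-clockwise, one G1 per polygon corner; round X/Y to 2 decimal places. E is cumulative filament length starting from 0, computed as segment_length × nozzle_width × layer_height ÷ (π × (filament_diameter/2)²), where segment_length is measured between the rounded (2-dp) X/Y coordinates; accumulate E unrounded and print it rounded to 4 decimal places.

At z = 0.32 mm: the cube is present — its section is the full 12.5×5 rectangle; the cylinder at (7, 4.5) does not reach this height (z outside [0.5, 5]); Subtracting the remaining from the first: none of the subtracted shapes is present at this height, so the 12.5×5 cube is unchanged — 1 connected region; the cube at (12.5, -0.5) is absent (z outside [11, 28]); Taking the first minus the rest: none of the subtracted shapes is present at this height, so that combined region is unchanged — 1 connected region. The outline is a single polygon with 4 vertices. Extrusion per mm of travel: 0.4 × 0.32 / (π × 0.875²) = 0.053216. Accumulating E over each segment gives final E = 1.8626.

G0 X0.00 Y0.00 Z0.32
G1 X12.50 Y0.00 E0.6652
G1 X12.50 Y5.00 E0.9313
G1 X0.00 Y5.00 E1.5965
G1 X0.00 Y0.00 E1.8626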